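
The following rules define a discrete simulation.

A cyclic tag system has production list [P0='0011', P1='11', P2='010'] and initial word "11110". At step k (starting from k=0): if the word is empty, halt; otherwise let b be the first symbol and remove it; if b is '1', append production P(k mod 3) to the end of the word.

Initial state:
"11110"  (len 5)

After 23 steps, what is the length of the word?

[0] "11110"  (len 5)
[1] "11100011"  (len 8)
[2] "110001111"  (len 9)
[3] "10001111010"  (len 11)
[4] "00011110100011"  (len 14)
[5] "0011110100011"  (len 13)
[6] "011110100011"  (len 12)
[7] "11110100011"  (len 11)
[8] "111010001111"  (len 12)
[9] "11010001111010"  (len 14)
[10] "10100011110100011"  (len 17)
[11] "010001111010001111"  (len 18)
[12] "10001111010001111"  (len 17)
[13] "00011110100011110011"  (len 20)
[14] "0011110100011110011"  (len 19)
[15] "011110100011110011"  (len 18)
[16] "11110100011110011"  (len 17)
[17] "111010001111001111"  (len 18)
[18] "11010001111001111010"  (len 20)
[19] "10100011110011110100011"  (len 23)
[20] "010001111001111010001111"  (len 24)
[21] "10001111001111010001111"  (len 23)
[22] "00011110011110100011110011"  (len 26)
[23] "0011110011110100011110011"  (len 25)

25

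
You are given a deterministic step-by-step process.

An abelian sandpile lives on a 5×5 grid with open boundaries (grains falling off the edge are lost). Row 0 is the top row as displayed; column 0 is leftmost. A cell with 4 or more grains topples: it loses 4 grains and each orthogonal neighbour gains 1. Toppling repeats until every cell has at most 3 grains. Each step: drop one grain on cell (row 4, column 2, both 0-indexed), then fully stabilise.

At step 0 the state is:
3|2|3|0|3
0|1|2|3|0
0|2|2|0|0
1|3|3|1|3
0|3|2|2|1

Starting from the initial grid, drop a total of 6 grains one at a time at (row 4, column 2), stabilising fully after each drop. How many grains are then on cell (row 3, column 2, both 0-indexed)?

2

0) 3|2|3|0|3
0|1|2|3|0
0|2|2|0|0
1|3|3|1|3
0|3|2|2|1
1) 3|2|3|0|3
0|1|2|3|0
0|2|2|0|0
1|3|3|1|3
0|3|3|2|1
2) 3|2|3|0|3
0|1|2|3|0
0|3|3|0|0
2|1|1|2|3
1|1|2|3|1
3) 3|2|3|0|3
0|1|2|3|0
0|3|3|0|0
2|1|1|2|3
1|1|3|3|1
4) 3|2|3|0|3
0|1|2|3|0
0|3|3|0|0
2|1|2|3|3
1|2|1|0|2
5) 3|2|3|0|3
0|1|2|3|0
0|3|3|0|0
2|1|2|3|3
1|2|2|0|2
6) 3|2|3|0|3
0|1|2|3|0
0|3|3|0|0
2|1|2|3|3
1|2|3|0|2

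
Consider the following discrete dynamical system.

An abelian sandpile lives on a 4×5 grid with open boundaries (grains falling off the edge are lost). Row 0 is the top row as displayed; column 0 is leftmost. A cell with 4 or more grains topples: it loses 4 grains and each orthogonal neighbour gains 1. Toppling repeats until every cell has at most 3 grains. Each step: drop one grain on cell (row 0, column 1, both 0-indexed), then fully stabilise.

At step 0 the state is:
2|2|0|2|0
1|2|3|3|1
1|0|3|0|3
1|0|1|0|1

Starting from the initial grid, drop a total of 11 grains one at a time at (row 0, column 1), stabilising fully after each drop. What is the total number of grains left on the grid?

29

t=0: 2|2|0|2|0
1|2|3|3|1
1|0|3|0|3
1|0|1|0|1
t=1: 2|3|0|2|0
1|2|3|3|1
1|0|3|0|3
1|0|1|0|1
t=2: 3|0|1|2|0
1|3|3|3|1
1|0|3|0|3
1|0|1|0|1
t=3: 3|1|1|2|0
1|3|3|3|1
1|0|3|0|3
1|0|1|0|1
t=4: 3|2|1|2|0
1|3|3|3|1
1|0|3|0|3
1|0|1|0|1
t=5: 3|3|1|2|0
1|3|3|3|1
1|0|3|0|3
1|0|1|0|1
t=6: 0|2|3|3|0
3|1|2|0|2
1|2|0|2|3
1|0|2|0|1
t=7: 0|3|3|3|0
3|1|2|0|2
1|2|0|2|3
1|0|2|0|1
t=8: 1|1|1|0|1
3|2|3|1|2
1|2|0|2|3
1|0|2|0|1
t=9: 1|2|1|0|1
3|2|3|1|2
1|2|0|2|3
1|0|2|0|1
t=10: 1|3|1|0|1
3|2|3|1|2
1|2|0|2|3
1|0|2|0|1
t=11: 2|0|2|0|1
3|3|3|1|2
1|2|0|2|3
1|0|2|0|1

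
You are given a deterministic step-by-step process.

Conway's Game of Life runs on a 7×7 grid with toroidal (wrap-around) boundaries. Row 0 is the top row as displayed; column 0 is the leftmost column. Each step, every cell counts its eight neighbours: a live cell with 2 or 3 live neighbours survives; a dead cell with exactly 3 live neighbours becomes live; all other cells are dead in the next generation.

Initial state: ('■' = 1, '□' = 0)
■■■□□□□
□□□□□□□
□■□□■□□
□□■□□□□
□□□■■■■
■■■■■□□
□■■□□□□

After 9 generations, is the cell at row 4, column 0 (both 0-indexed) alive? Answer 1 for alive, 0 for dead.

[0] ■■■□□□□
□□□□□□□
□■□□■□□
□□■□□□□
□□□■■■■
■■■■■□□
□■■□□□□
[1] ■□■□□□□
■□■□□□□
□□□□□□□
□□■□□□□
■□□□□■■
■□□□□□■
□□□□□□□
[2] □□□□□□□
□□□□□□□
□■□□□□□
□□□□□□■
■■□□□■□
■□□□□■□
■■□□□□■
[3] ■□□□□□□
□□□□□□□
□□□□□□□
□■□□□□■
■■□□□■□
□□□□□■□
■■□□□□■
[4] ■■□□□□■
□□□□□□□
□□□□□□□
□■□□□□■
■■□□□■□
□□□□□■□
■■□□□□■
[5] □■□□□□■
■□□□□□□
□□□□□□□
□■□□□□■
■■□□□■□
□□□□□■□
□■□□□■□
[6] □■□□□□■
■□□□□□□
■□□□□□□
□■□□□□■
■■□□□■□
■■□□■■□
■□□□□■■
[7] □■□□□■□
■■□□□□■
■■□□□□■
□■□□□□■
□□■□■■□
□□□□■□□
□□□□■□□
[8] □■□□□■■
□□■□□■□
□□■□□■□
□■■□□□■
□□□■■■□
□□□□■□□
□□□□■■□
[9] □□□□□□■
□■■□■■□
□□■■□■■
□■■□□□■
□□■■■■□
□□□□□□□
□□□□■□■

0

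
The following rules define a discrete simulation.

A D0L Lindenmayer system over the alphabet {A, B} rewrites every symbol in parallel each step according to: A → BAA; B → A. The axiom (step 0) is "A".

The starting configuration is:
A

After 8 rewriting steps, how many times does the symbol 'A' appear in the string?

step 0: A
step 1: BAA
step 2: ABAABAA
step 3: BAAABAABAAABAABAA
step 4: ABAABAABAAABAABAAABAABAABAAABAABAAABAABAA
step 5: BAAABAABAAABAABAAABAABAABAAABAABAAABAABAABAAABAABAAABAABAAABAABAABAAABAABAAABAABAABAAABAABAAABAABAA
step 6: ABAABAABAAABAABAAABAABAABAAABAABAAABAABAABAAABAABAAABAABAA…BAAABAABAAABAABAAABAABAABAAABAABAAABAABAABAAABAABAAABAABAA  (len 239)
step 7: BAAABAABAAABAABAAABAABAABAAABAABAAABAABAABAAABAABAAABAABAA…BAAABAABAAABAABAAABAABAABAAABAABAAABAABAABAAABAABAAABAABAA  (len 577)
step 8: ABAABAABAAABAABAAABAABAABAAABAABAAABAABAABAAABAABAAABAABAA…BAAABAABAAABAABAAABAABAABAAABAABAAABAABAABAAABAABAAABAABAA  (len 1393)

985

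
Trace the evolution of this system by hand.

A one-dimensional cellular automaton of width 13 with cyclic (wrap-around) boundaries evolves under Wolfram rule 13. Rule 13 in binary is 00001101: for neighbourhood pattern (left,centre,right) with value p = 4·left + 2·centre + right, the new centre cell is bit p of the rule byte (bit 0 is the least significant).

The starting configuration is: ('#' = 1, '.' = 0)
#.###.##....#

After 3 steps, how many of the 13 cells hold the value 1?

k=0  #.###.##....#
k=1  ..#...#..##.#
k=2  ..#.#.#..#..#
k=3  ..#.#.#..#..#

5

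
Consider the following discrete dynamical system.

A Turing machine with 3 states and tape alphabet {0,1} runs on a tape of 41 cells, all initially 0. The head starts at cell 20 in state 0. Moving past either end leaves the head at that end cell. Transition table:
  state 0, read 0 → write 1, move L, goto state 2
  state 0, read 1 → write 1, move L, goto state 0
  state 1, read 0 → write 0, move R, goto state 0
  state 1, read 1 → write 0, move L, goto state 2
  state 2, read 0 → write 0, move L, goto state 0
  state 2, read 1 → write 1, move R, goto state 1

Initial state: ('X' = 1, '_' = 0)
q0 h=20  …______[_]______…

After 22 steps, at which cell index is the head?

1

gen 0: q0 h=20  …______[_]______…
gen 1: q2 h=19  …______[_]X_____…
gen 2: q0 h=18  …______[_]_X____…
gen 3: q2 h=17  …______[_]X_X___…
gen 4: q0 h=16  …______[_]_X_X__…
gen 5: q2 h=15  …______[_]X_X_X_…
gen 6: q0 h=14  …______[_]_X_X_X…
gen 7: q2 h=13  …______[_]X_X_X_…
gen 8: q0 h=12  …______[_]_X_X_X…
gen 9: q2 h=11  …______[_]X_X_X_…
gen 10: q0 h=10  …______[_]_X_X_X…
gen 11: q2 h= 9  …______[_]X_X_X_…
gen 12: q0 h= 8  …______[_]_X_X_X…
gen 13: q2 h= 7  …______[_]X_X_X_…
gen 14: q0 h= 6  |______[_]_X_X_X…
gen 15: q2 h= 5  |_____[_]X_X_X_…
gen 16: q0 h= 4  |____[_]_X_X_X…
gen 17: q2 h= 3  |___[_]X_X_X_…
gen 18: q0 h= 2  |__[_]_X_X_X…
gen 19: q2 h= 1  |_[_]X_X_X_…
gen 20: q0 h= 0  |[_]_X_X_X…
gen 21: q2 h= 0  |[X]_X_X_X…
gen 22: q1 h= 1  |X[_]X_X_X_…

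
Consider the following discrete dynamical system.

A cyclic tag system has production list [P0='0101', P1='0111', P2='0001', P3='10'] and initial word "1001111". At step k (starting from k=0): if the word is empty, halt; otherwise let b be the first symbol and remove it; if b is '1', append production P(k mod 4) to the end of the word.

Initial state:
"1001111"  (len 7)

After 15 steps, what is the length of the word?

[0] "1001111"  (len 7)
[1] "0011110101"  (len 10)
[2] "011110101"  (len 9)
[3] "11110101"  (len 8)
[4] "111010110"  (len 9)
[5] "110101100101"  (len 12)
[6] "101011001010111"  (len 15)
[7] "010110010101110001"  (len 18)
[8] "10110010101110001"  (len 17)
[9] "01100101011100010101"  (len 20)
[10] "1100101011100010101"  (len 19)
[11] "1001010111000101010001"  (len 22)
[12] "00101011100010101000110"  (len 23)
[13] "0101011100010101000110"  (len 22)
[14] "101011100010101000110"  (len 21)
[15] "010111000101010001100001"  (len 24)

24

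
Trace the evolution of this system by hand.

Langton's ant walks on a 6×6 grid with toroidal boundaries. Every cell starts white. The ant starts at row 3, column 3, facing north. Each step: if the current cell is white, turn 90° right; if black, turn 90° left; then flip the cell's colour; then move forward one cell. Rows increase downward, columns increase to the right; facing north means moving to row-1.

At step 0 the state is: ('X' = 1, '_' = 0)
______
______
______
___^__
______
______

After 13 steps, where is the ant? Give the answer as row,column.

3,2

gen 0: ______
______
______
___^__
______
______
gen 1: ______
______
______
___X>_
______
______
gen 2: ______
______
______
___XX_
____v_
______
gen 3: ______
______
______
___XX_
___<X_
______
gen 4: ______
______
______
___^X_
___XX_
______
gen 5: ______
______
______
__<_X_
___XX_
______
gen 6: ______
______
__^___
__X_X_
___XX_
______
gen 7: ______
______
__X>__
__X_X_
___XX_
______
gen 8: ______
______
__XX__
__XvX_
___XX_
______
gen 9: ______
______
__XX__
__<XX_
___XX_
______
gen 10: ______
______
__XX__
___XX_
__vXX_
______
gen 11: ______
______
__XX__
___XX_
_<XXX_
______
gen 12: ______
______
__XX__
_^_XX_
_XXXX_
______
gen 13: ______
______
__XX__
_X>XX_
_XXXX_
______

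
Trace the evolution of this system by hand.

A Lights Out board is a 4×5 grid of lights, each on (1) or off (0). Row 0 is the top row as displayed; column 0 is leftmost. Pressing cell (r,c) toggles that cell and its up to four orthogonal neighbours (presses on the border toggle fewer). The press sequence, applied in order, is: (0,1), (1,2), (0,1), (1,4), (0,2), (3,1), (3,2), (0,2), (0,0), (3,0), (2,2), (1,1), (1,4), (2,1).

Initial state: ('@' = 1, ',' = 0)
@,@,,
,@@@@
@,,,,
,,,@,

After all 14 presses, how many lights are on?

t=0: @,@,,
,@@@@
@,,,,
,,,@,
t=1: ,@,,,
,,@@@
@,,,,
,,,@,
t=2: ,@@,,
,@,,@
@,@,,
,,,@,
t=3: @,,,,
,,,,@
@,@,,
,,,@,
t=4: @,,,@
,,,@,
@,@,@
,,,@,
t=5: @@@@@
,,@@,
@,@,@
,,,@,
t=6: @@@@@
,,@@,
@@@,@
@@@@,
t=7: @@@@@
,,@@,
@@,,@
@,,,,
t=8: @,,,@
,,,@,
@@,,@
@,,,,
t=9: ,@,,@
@,,@,
@@,,@
@,,,,
t=10: ,@,,@
@,,@,
,@,,@
,@,,,
t=11: ,@,,@
@,@@,
,,@@@
,@@,,
t=12: ,,,,@
,@,@,
,@@@@
,@@,,
t=13: ,,,,,
,@,,@
,@@@,
,@@,,
t=14: ,,,,,
,,,,@
@,,@,
,,@,,

4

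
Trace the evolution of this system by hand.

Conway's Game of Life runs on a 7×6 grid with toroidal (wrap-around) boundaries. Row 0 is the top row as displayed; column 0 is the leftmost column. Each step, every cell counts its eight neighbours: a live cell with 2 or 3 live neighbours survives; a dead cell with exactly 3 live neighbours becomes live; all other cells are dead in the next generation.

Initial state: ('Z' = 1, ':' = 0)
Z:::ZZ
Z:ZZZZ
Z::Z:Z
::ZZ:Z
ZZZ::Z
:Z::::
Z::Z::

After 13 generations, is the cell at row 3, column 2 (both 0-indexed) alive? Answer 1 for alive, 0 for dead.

k=0  Z:::ZZ
Z:ZZZZ
Z::Z:Z
::ZZ:Z
ZZZ::Z
:Z::::
Z::Z::
k=1  ::Z:::
::Z:::
::::::
:::Z::
:::ZZZ
:::::Z
ZZ::Z:
k=2  ::ZZ::
::::::
::::::
:::Z::
:::Z:Z
:::Z::
ZZ:::Z
k=3  ZZZ:::
::::::
::::::
::::Z:
::ZZ::
::Z::Z
ZZ:ZZ:
k=4  Z:ZZ:Z
:Z::::
::::::
:::Z::
::ZZZ:
Z::::Z
:::ZZ:
k=5  ZZZZ:Z
ZZZ:::
::::::
::ZZZ:
::ZZZZ
::Z::Z
:ZZZ::
k=6  ::::ZZ
:::Z:Z
::::::
::Z::Z
:Z:::Z
Z::::Z
:::::Z
k=7  Z::::Z
:::::Z
::::Z:
Z:::::
:Z::ZZ
::::ZZ
::::::
k=8  Z::::Z
Z:::ZZ
:::::Z
Z:::Z:
::::Z:
Z:::ZZ
Z:::Z:
k=9  :Z::::
::::Z:
::::::
::::Z:
Z::ZZ:
Z::ZZ:
:Z::Z:
k=10  ::::::
::::::
::::::
:::ZZZ
::::::
ZZZ:::
ZZZZZZ
k=11  ZZZZZZ
::::::
::::Z:
::::Z:
ZZZZZZ
::::Z:
:::ZZZ
k=12  ZZZ:::
ZZZ:::
::::::
ZZZ:::
ZZZ:::
:Z::::
:Z::::
k=13  ::::::
Z:Z:::
::::::
Z:Z:::
::::::
::::::
::::::

1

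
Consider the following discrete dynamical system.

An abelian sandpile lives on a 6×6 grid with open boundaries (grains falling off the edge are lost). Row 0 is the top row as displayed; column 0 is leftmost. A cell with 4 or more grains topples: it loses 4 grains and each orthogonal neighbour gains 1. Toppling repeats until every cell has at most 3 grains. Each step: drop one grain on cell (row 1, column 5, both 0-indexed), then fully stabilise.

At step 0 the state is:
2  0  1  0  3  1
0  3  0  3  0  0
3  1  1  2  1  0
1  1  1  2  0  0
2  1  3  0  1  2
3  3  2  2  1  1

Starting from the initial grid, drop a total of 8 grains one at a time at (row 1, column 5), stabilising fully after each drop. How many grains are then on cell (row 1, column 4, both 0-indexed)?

2

step 0: 2  0  1  0  3  1
0  3  0  3  0  0
3  1  1  2  1  0
1  1  1  2  0  0
2  1  3  0  1  2
3  3  2  2  1  1
step 1: 2  0  1  0  3  1
0  3  0  3  0  1
3  1  1  2  1  0
1  1  1  2  0  0
2  1  3  0  1  2
3  3  2  2  1  1
step 2: 2  0  1  0  3  1
0  3  0  3  0  2
3  1  1  2  1  0
1  1  1  2  0  0
2  1  3  0  1  2
3  3  2  2  1  1
step 3: 2  0  1  0  3  1
0  3  0  3  0  3
3  1  1  2  1  0
1  1  1  2  0  0
2  1  3  0  1  2
3  3  2  2  1  1
step 4: 2  0  1  0  3  2
0  3  0  3  1  0
3  1  1  2  1  1
1  1  1  2  0  0
2  1  3  0  1  2
3  3  2  2  1  1
step 5: 2  0  1  0  3  2
0  3  0  3  1  1
3  1  1  2  1  1
1  1  1  2  0  0
2  1  3  0  1  2
3  3  2  2  1  1
step 6: 2  0  1  0  3  2
0  3  0  3  1  2
3  1  1  2  1  1
1  1  1  2  0  0
2  1  3  0  1  2
3  3  2  2  1  1
step 7: 2  0  1  0  3  2
0  3  0  3  1  3
3  1  1  2  1  1
1  1  1  2  0  0
2  1  3  0  1  2
3  3  2  2  1  1
step 8: 2  0  1  0  3  3
0  3  0  3  2  0
3  1  1  2  1  2
1  1  1  2  0  0
2  1  3  0  1  2
3  3  2  2  1  1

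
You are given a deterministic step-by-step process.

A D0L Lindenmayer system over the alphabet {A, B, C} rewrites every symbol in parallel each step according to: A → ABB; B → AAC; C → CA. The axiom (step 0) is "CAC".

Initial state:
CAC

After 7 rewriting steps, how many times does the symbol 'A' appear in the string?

1577

k=0  CAC
k=1  CAABBCA
k=2  CAABBABBAACAACCAABB
k=3  CAABBABBAACAACABBAACAACABBABBCAABBABBCACAABBABBAACAAC
k=4  CAABBABBAACAACABBAACAACABBABBCAABBABBCAABBAACAACABBABBCAAB…ACAACABBAACAACCAABBCAABBABBAACAACABBAACAACABBABBCAABBABBCA  (len 149)
k=5  CAABBABBAACAACABBAACAACABBABBCAABBABBCAABBAACAACABBABBCAAB…BBCAABBABBCAABBAACAACABBAACAACCAABBABBAACAACABBAACAACCAABB  (len 419)
k=6  CAABBABBAACAACABBAACAACABBABBCAABBABBCAABBAACAACABBABBCAAB…AACABBABBCAABBABBCAABBAACAACABBABBCAABBABBCACAABBABBAACAAC  (len 1179)
k=7  CAABBABBAACAACABBAACAACABBABBCAABBABBCAABBAACAACABBABBCAAB…ACAACABBAACAACCAABBCAABBABBAACAACABBAACAACABBABBCAABBABBCA  (len 3317)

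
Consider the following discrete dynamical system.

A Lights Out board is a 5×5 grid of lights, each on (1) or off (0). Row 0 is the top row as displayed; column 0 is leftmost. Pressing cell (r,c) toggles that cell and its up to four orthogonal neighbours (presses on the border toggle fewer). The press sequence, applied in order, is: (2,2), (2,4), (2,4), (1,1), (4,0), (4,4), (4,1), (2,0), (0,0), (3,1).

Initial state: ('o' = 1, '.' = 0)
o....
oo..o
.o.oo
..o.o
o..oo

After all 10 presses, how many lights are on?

k=0  o....
oo..o
.o.oo
..o.o
o..oo
k=1  o....
ooo.o
..o.o
....o
o..oo
k=2  o....
ooo..
..oo.
.....
o..oo
k=3  o....
ooo.o
..o.o
....o
o..oo
k=4  oo...
....o
.oo.o
....o
o..oo
k=5  oo...
....o
.oo.o
o...o
.o.oo
k=6  oo...
....o
.oo.o
o....
.o...
k=7  oo...
....o
.oo.o
oo...
o.o..
k=8  oo...
o...o
o.o.o
.o...
o.o..
k=9  .....
....o
o.o.o
.o...
o.o..
k=10  .....
....o
ooo.o
o.o..
ooo..

10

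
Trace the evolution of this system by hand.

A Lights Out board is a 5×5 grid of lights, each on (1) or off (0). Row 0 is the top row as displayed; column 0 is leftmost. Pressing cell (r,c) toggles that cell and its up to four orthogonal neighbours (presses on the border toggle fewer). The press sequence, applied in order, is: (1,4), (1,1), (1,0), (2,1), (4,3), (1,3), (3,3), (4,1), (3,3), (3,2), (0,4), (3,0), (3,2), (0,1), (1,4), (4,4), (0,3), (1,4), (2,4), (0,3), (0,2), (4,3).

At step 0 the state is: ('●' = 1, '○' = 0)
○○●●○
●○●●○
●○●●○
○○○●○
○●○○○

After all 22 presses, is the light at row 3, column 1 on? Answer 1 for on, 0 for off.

1

t=0: ○○●●○
●○●●○
●○●●○
○○○●○
○●○○○
t=1: ○○●●●
●○●○●
●○●●●
○○○●○
○●○○○
t=2: ○●●●●
○●○○●
●●●●●
○○○●○
○●○○○
t=3: ●●●●●
●○○○●
○●●●●
○○○●○
○●○○○
t=4: ●●●●●
●●○○●
●○○●●
○●○●○
○●○○○
t=5: ●●●●●
●●○○●
●○○●●
○●○○○
○●●●●
t=6: ●●●○●
●●●●○
●○○○●
○●○○○
○●●●●
t=7: ●●●○●
●●●●○
●○○●●
○●●●●
○●●○●
t=8: ●●●○●
●●●●○
●○○●●
○○●●●
●○○○●
t=9: ●●●○●
●●●●○
●○○○●
○○○○○
●○○●●
t=10: ●●●○●
●●●●○
●○●○●
○●●●○
●○●●●
t=11: ●●●●○
●●●●●
●○●○●
○●●●○
●○●●●
t=12: ●●●●○
●●●●●
○○●○●
●○●●○
○○●●●
t=13: ●●●●○
●●●●●
○○○○●
●●○○○
○○○●●
t=14: ○○○●○
●○●●●
○○○○●
●●○○○
○○○●●
t=15: ○○○●●
●○●○○
○○○○○
●●○○○
○○○●●
t=16: ○○○●●
●○●○○
○○○○○
●●○○●
○○○○○
t=17: ○○●○○
●○●●○
○○○○○
●●○○●
○○○○○
t=18: ○○●○●
●○●○●
○○○○●
●●○○●
○○○○○
t=19: ○○●○●
●○●○○
○○○●○
●●○○○
○○○○○
t=20: ○○○●○
●○●●○
○○○●○
●●○○○
○○○○○
t=21: ○●●○○
●○○●○
○○○●○
●●○○○
○○○○○
t=22: ○●●○○
●○○●○
○○○●○
●●○●○
○○●●●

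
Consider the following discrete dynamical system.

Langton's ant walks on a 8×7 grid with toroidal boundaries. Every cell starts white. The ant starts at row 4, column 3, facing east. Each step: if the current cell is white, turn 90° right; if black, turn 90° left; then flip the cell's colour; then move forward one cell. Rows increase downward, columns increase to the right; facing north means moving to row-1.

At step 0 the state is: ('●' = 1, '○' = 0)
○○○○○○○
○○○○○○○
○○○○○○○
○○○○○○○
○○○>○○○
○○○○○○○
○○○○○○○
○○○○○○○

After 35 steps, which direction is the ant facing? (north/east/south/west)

step 0: ○○○○○○○
○○○○○○○
○○○○○○○
○○○○○○○
○○○>○○○
○○○○○○○
○○○○○○○
○○○○○○○
step 1: ○○○○○○○
○○○○○○○
○○○○○○○
○○○○○○○
○○○●○○○
○○○v○○○
○○○○○○○
○○○○○○○
step 2: ○○○○○○○
○○○○○○○
○○○○○○○
○○○○○○○
○○○●○○○
○○<●○○○
○○○○○○○
○○○○○○○
step 3: ○○○○○○○
○○○○○○○
○○○○○○○
○○○○○○○
○○^●○○○
○○●●○○○
○○○○○○○
○○○○○○○
step 4: ○○○○○○○
○○○○○○○
○○○○○○○
○○○○○○○
○○●>○○○
○○●●○○○
○○○○○○○
○○○○○○○
step 5: ○○○○○○○
○○○○○○○
○○○○○○○
○○○^○○○
○○●○○○○
○○●●○○○
○○○○○○○
○○○○○○○
step 6: ○○○○○○○
○○○○○○○
○○○○○○○
○○○●>○○
○○●○○○○
○○●●○○○
○○○○○○○
○○○○○○○
step 7: ○○○○○○○
○○○○○○○
○○○○○○○
○○○●●○○
○○●○v○○
○○●●○○○
○○○○○○○
○○○○○○○
step 8: ○○○○○○○
○○○○○○○
○○○○○○○
○○○●●○○
○○●<●○○
○○●●○○○
○○○○○○○
○○○○○○○
step 9: ○○○○○○○
○○○○○○○
○○○○○○○
○○○^●○○
○○●●●○○
○○●●○○○
○○○○○○○
○○○○○○○
step 10: ○○○○○○○
○○○○○○○
○○○○○○○
○○<○●○○
○○●●●○○
○○●●○○○
○○○○○○○
○○○○○○○
step 11: ○○○○○○○
○○○○○○○
○○^○○○○
○○●○●○○
○○●●●○○
○○●●○○○
○○○○○○○
○○○○○○○
step 12: ○○○○○○○
○○○○○○○
○○●>○○○
○○●○●○○
○○●●●○○
○○●●○○○
○○○○○○○
○○○○○○○
step 13: ○○○○○○○
○○○○○○○
○○●●○○○
○○●v●○○
○○●●●○○
○○●●○○○
○○○○○○○
○○○○○○○
step 14: ○○○○○○○
○○○○○○○
○○●●○○○
○○<●●○○
○○●●●○○
○○●●○○○
○○○○○○○
○○○○○○○
step 15: ○○○○○○○
○○○○○○○
○○●●○○○
○○○●●○○
○○v●●○○
○○●●○○○
○○○○○○○
○○○○○○○
step 16: ○○○○○○○
○○○○○○○
○○●●○○○
○○○●●○○
○○○>●○○
○○●●○○○
○○○○○○○
○○○○○○○
step 17: ○○○○○○○
○○○○○○○
○○●●○○○
○○○^●○○
○○○○●○○
○○●●○○○
○○○○○○○
○○○○○○○
step 18: ○○○○○○○
○○○○○○○
○○●●○○○
○○<○●○○
○○○○●○○
○○●●○○○
○○○○○○○
○○○○○○○
step 19: ○○○○○○○
○○○○○○○
○○^●○○○
○○●○●○○
○○○○●○○
○○●●○○○
○○○○○○○
○○○○○○○
step 20: ○○○○○○○
○○○○○○○
○<○●○○○
○○●○●○○
○○○○●○○
○○●●○○○
○○○○○○○
○○○○○○○
step 21: ○○○○○○○
○^○○○○○
○●○●○○○
○○●○●○○
○○○○●○○
○○●●○○○
○○○○○○○
○○○○○○○
step 22: ○○○○○○○
○●>○○○○
○●○●○○○
○○●○●○○
○○○○●○○
○○●●○○○
○○○○○○○
○○○○○○○
step 23: ○○○○○○○
○●●○○○○
○●v●○○○
○○●○●○○
○○○○●○○
○○●●○○○
○○○○○○○
○○○○○○○
step 24: ○○○○○○○
○●●○○○○
○<●●○○○
○○●○●○○
○○○○●○○
○○●●○○○
○○○○○○○
○○○○○○○
step 25: ○○○○○○○
○●●○○○○
○○●●○○○
○v●○●○○
○○○○●○○
○○●●○○○
○○○○○○○
○○○○○○○
step 26: ○○○○○○○
○●●○○○○
○○●●○○○
<●●○●○○
○○○○●○○
○○●●○○○
○○○○○○○
○○○○○○○
step 27: ○○○○○○○
○●●○○○○
^○●●○○○
●●●○●○○
○○○○●○○
○○●●○○○
○○○○○○○
○○○○○○○
step 28: ○○○○○○○
○●●○○○○
●>●●○○○
●●●○●○○
○○○○●○○
○○●●○○○
○○○○○○○
○○○○○○○
step 29: ○○○○○○○
○●●○○○○
●●●●○○○
●v●○●○○
○○○○●○○
○○●●○○○
○○○○○○○
○○○○○○○
step 30: ○○○○○○○
○●●○○○○
●●●●○○○
●○>○●○○
○○○○●○○
○○●●○○○
○○○○○○○
○○○○○○○
step 31: ○○○○○○○
○●●○○○○
●●^●○○○
●○○○●○○
○○○○●○○
○○●●○○○
○○○○○○○
○○○○○○○
step 32: ○○○○○○○
○●●○○○○
●<○●○○○
●○○○●○○
○○○○●○○
○○●●○○○
○○○○○○○
○○○○○○○
step 33: ○○○○○○○
○●●○○○○
●○○●○○○
●v○○●○○
○○○○●○○
○○●●○○○
○○○○○○○
○○○○○○○
step 34: ○○○○○○○
○●●○○○○
●○○●○○○
<●○○●○○
○○○○●○○
○○●●○○○
○○○○○○○
○○○○○○○
step 35: ○○○○○○○
○●●○○○○
●○○●○○○
○●○○●○○
v○○○●○○
○○●●○○○
○○○○○○○
○○○○○○○

south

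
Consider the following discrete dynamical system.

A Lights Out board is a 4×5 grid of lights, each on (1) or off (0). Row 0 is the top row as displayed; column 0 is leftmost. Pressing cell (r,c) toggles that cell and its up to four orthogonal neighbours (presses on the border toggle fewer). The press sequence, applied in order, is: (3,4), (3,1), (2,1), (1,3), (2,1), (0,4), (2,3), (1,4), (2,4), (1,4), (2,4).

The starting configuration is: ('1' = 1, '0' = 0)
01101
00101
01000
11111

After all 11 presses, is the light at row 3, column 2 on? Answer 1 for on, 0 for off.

0

[0] 01101
00101
01000
11111
[1] 01101
00101
01001
11100
[2] 01101
00101
00001
00000
[3] 01101
01101
11101
01000
[4] 01111
01010
11111
01000
[5] 01111
00010
00011
00000
[6] 01100
00011
00011
00000
[7] 01100
00001
00100
00010
[8] 01101
00010
00101
00010
[9] 01101
00011
00110
00011
[10] 01100
00000
00111
00011
[11] 01100
00001
00100
00010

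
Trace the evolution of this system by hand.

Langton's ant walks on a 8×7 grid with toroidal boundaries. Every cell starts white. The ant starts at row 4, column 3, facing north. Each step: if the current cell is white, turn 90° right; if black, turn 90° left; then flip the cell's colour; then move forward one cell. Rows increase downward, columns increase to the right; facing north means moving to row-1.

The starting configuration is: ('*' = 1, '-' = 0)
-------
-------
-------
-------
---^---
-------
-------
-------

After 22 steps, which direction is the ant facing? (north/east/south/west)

[0] -------
-------
-------
-------
---^---
-------
-------
-------
[1] -------
-------
-------
-------
---*>--
-------
-------
-------
[2] -------
-------
-------
-------
---**--
----v--
-------
-------
[3] -------
-------
-------
-------
---**--
---<*--
-------
-------
[4] -------
-------
-------
-------
---^*--
---**--
-------
-------
[5] -------
-------
-------
-------
--<-*--
---**--
-------
-------
[6] -------
-------
-------
--^----
--*-*--
---**--
-------
-------
[7] -------
-------
-------
--*>---
--*-*--
---**--
-------
-------
[8] -------
-------
-------
--**---
--*v*--
---**--
-------
-------
[9] -------
-------
-------
--**---
--<**--
---**--
-------
-------
[10] -------
-------
-------
--**---
---**--
--v**--
-------
-------
[11] -------
-------
-------
--**---
---**--
-<***--
-------
-------
[12] -------
-------
-------
--**---
-^-**--
-****--
-------
-------
[13] -------
-------
-------
--**---
-*>**--
-****--
-------
-------
[14] -------
-------
-------
--**---
-****--
-*v**--
-------
-------
[15] -------
-------
-------
--**---
-****--
-*->*--
-------
-------
[16] -------
-------
-------
--**---
-**^*--
-*--*--
-------
-------
[17] -------
-------
-------
--**---
-*<-*--
-*--*--
-------
-------
[18] -------
-------
-------
--**---
-*--*--
-*v-*--
-------
-------
[19] -------
-------
-------
--**---
-*--*--
-<*-*--
-------
-------
[20] -------
-------
-------
--**---
-*--*--
--*-*--
-v-----
-------
[21] -------
-------
-------
--**---
-*--*--
--*-*--
<*-----
-------
[22] -------
-------
-------
--**---
-*--*--
^-*-*--
**-----
-------

north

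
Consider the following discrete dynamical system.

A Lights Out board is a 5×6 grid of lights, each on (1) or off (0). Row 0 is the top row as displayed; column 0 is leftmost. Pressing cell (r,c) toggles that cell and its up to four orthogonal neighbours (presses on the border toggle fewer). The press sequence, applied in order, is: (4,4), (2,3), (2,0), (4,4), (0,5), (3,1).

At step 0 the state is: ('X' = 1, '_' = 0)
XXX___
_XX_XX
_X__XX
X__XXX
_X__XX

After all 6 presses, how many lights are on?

gen 0: XXX___
_XX_XX
_X__XX
X__XXX
_X__XX
gen 1: XXX___
_XX_XX
_X__XX
X__X_X
_X_X__
gen 2: XXX___
_XXXXX
_XXX_X
X____X
_X_X__
gen 3: XXX___
XXXXXX
X_XX_X
_____X
_X_X__
gen 4: XXX___
XXXXXX
X_XX_X
____XX
_X__XX
gen 5: XXX_XX
XXXXX_
X_XX_X
____XX
_X__XX
gen 6: XXX_XX
XXXXX_
XXXX_X
XXX_XX
____XX

22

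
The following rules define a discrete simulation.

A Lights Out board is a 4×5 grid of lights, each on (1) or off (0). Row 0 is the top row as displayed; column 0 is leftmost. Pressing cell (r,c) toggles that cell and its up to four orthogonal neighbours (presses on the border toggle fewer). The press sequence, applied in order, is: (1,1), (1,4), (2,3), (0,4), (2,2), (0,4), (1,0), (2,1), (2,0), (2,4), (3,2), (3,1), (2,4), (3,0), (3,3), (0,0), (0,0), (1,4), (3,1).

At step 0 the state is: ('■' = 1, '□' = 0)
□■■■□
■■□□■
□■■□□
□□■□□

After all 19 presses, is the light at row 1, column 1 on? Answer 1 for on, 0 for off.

step 0: □■■■□
■■□□■
□■■□□
□□■□□
step 1: □□■■□
□□■□■
□□■□□
□□■□□
step 2: □□■■■
□□■■□
□□■□■
□□■□□
step 3: □□■■■
□□■□□
□□□■□
□□■■□
step 4: □□■□□
□□■□■
□□□■□
□□■■□
step 5: □□■□□
□□□□■
□■■□□
□□□■□
step 6: □□■■■
□□□□□
□■■□□
□□□■□
step 7: ■□■■■
■■□□□
■■■□□
□□□■□
step 8: ■□■■■
■□□□□
□□□□□
□■□■□
step 9: ■□■■■
□□□□□
■■□□□
■■□■□
step 10: ■□■■■
□□□□■
■■□■■
■■□■■
step 11: ■□■■■
□□□□■
■■■■■
■□■□■
step 12: ■□■■■
□□□□■
■□■■■
□■□□■
step 13: ■□■■■
□□□□□
■□■□□
□■□□□
step 14: ■□■■■
□□□□□
□□■□□
■□□□□
step 15: ■□■■■
□□□□□
□□■■□
■□■■■
step 16: □■■■■
■□□□□
□□■■□
■□■■■
step 17: ■□■■■
□□□□□
□□■■□
■□■■■
step 18: ■□■■□
□□□■■
□□■■■
■□■■■
step 19: ■□■■□
□□□■■
□■■■■
□■□■■

0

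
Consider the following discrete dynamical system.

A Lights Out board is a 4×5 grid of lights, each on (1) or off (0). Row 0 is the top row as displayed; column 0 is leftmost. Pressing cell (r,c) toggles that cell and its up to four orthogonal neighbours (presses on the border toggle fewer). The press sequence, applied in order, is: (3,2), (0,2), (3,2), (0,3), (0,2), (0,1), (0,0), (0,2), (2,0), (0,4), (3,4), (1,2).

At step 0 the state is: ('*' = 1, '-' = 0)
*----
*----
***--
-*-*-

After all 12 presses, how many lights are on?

[0] *----
*----
***--
-*-*-
[1] *----
*----
**---
--*--
[2] ****-
*-*--
**---
--*--
[3] ****-
*-*--
***--
-*-*-
[4] **--*
*-**-
***--
-*-*-
[5] *-***
*--*-
***--
-*-*-
[6] -*-**
**-*-
***--
-*-*-
[7] *--**
-*-*-
***--
-*-*-
[8] ***-*
-***-
***--
-*-*-
[9] ***-*
****-
--*--
**-*-
[10] ****-
*****
--*--
**-*-
[11] ****-
*****
--*-*
**--*
[12] **-*-
*---*
----*
**--*

9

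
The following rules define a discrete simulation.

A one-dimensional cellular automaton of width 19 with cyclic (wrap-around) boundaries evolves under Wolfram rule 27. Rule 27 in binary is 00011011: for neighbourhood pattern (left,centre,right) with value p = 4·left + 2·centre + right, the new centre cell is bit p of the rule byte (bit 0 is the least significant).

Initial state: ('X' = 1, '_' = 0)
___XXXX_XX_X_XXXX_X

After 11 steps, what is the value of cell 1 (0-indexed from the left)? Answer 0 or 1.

0) ___XXXX_XX_X_XXXX_X
1) XXXX____X____X_____
2) X___XXXX_XXXX_XXXXX
3) _XXXX____X____X____
4) XX___XXXX_XXXX_XXXX
5) __XXXX____X____X___
6) XXX___XXXX_XXXX_XXX
7) ___XXXX____X____X__
8) XXXX___XXXX_XXXX_XX
9) ____XXXX____X____X_
10) XXXXX___XXXX_XXXX_X
11) _____XXXX____X____X

0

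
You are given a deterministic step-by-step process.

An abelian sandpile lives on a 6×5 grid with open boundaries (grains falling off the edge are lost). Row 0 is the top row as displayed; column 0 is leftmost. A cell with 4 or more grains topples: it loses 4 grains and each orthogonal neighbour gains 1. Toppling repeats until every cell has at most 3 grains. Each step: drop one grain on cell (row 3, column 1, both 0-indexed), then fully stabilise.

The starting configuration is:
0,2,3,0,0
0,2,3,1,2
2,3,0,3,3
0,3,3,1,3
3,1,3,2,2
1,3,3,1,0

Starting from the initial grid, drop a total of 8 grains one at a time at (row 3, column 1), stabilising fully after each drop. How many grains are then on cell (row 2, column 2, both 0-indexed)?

2

gen 0: 0,2,3,0,0
0,2,3,1,2
2,3,0,3,3
0,3,3,1,3
3,1,3,2,2
1,3,3,1,0
gen 1: 0,2,3,0,0
0,3,3,1,2
3,0,2,3,3
2,3,1,2,3
0,1,2,3,2
3,1,1,2,0
gen 2: 0,2,3,0,0
0,3,3,1,2
3,1,2,3,3
3,0,2,2,3
0,2,2,3,2
3,1,1,2,0
gen 3: 0,2,3,0,0
0,3,3,1,2
3,1,2,3,3
3,1,2,2,3
0,2,2,3,2
3,1,1,2,0
gen 4: 0,2,3,0,0
0,3,3,1,2
3,1,2,3,3
3,2,2,2,3
0,2,2,3,2
3,1,1,2,0
gen 5: 0,2,3,0,0
0,3,3,1,2
3,1,2,3,3
3,3,2,2,3
0,2,2,3,2
3,1,1,2,0
gen 6: 0,2,3,0,0
1,3,3,1,2
0,3,2,3,3
1,1,3,2,3
1,3,2,3,2
3,1,1,2,0
gen 7: 0,2,3,0,0
1,3,3,1,2
0,3,2,3,3
1,2,3,2,3
1,3,2,3,2
3,1,1,2,0
gen 8: 0,2,3,0,0
1,3,3,1,2
0,3,2,3,3
1,3,3,2,3
1,3,2,3,2
3,1,1,2,0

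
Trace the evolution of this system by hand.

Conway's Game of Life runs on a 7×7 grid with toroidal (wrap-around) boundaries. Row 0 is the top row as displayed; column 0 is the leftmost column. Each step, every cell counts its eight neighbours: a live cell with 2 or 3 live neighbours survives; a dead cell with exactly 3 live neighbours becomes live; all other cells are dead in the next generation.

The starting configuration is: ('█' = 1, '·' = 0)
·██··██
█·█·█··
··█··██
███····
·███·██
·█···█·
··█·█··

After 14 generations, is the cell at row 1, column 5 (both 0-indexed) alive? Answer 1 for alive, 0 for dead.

[0] ·██··██
█·█·█··
··█··██
███····
·███·██
·█···█·
··█·█··
[1] █·█·███
█·█·█··
··█··██
····█··
···████
██···██
█·███·█
[2] ··█····
█·█·█··
·█··███
·······
···█···
·█·····
··█····
[3] ··█····
█·█·█·█
██·████
····██·
·······
··█····
·██····
[4] █·█····
··█·█··
·██····
█··█···
·······
·██····
·███···
[5] ·······
··█····
·██····
·██····
·██····
·█·█···
█··█···
[6] ·······
·██····
···█···
█··█···
█··█···
██·█···
··█····
[7] ·██····
··█····
·█·█···
··███··
█··██·█
██·█···
·██····
[8] ···█···
···█···
·█··█··
██···█·
█····██
···██·█
···█···
[9] ··███··
··███··
███·█··
·█··██·
·█·····
█··██·█
··██···
[10] ·█·····
·····█·
█······
···███·
·███··█
██·██··
·█···█·
[11] ·······
·······
·····██
██·████
·█····█
···████
·█··█··
[12] ·······
·······
·······
·██·█··
·█·····
··███·█
···██··
[13] ·······
·······
·······
·██····
██··██·
··█·██·
··█·██·
[14] ·······
·······
·······
███····
█···███
··█····
····██·

0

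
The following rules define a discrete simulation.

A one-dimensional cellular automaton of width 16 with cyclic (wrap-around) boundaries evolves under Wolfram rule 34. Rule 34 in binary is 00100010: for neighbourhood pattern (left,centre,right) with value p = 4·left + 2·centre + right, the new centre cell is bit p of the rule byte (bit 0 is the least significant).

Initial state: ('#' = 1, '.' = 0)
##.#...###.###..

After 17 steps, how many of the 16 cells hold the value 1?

step 0: ##.#...###.###..
step 1: ..#...#...#....#
step 2: .#...#...#....#.
step 3: #...#...#....#..
step 4: ...#...#....#..#
step 5: ..#...#....#..#.
step 6: .#...#....#..#..
step 7: #...#....#..#...
step 8: ...#....#..#...#
step 9: ..#....#..#...#.
step 10: .#....#..#...#..
step 11: #....#..#...#...
step 12: ....#..#...#...#
step 13: ...#..#...#...#.
step 14: ..#..#...#...#..
step 15: .#..#...#...#...
step 16: #..#...#...#....
step 17: ..#...#...#....#

4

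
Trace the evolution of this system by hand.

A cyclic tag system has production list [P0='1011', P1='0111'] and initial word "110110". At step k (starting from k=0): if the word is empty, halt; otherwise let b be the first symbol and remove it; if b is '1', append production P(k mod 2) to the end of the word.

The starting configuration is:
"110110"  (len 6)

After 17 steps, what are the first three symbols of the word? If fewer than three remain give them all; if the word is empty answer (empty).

110

k=0  "110110"  (len 6)
k=1  "101101011"  (len 9)
k=2  "011010110111"  (len 12)
k=3  "11010110111"  (len 11)
k=4  "10101101110111"  (len 14)
k=5  "01011011101111011"  (len 17)
k=6  "1011011101111011"  (len 16)
k=7  "0110111011110111011"  (len 19)
k=8  "110111011110111011"  (len 18)
k=9  "101110111101110111011"  (len 21)
k=10  "011101111011101110110111"  (len 24)
k=11  "11101111011101110110111"  (len 23)
k=12  "11011110111011101101110111"  (len 26)
k=13  "10111101110111011011101111011"  (len 29)
k=14  "01111011101110110111011110110111"  (len 32)
k=15  "1111011101110110111011110110111"  (len 31)
k=16  "1110111011101101110111101101110111"  (len 34)
k=17  "1101110111011011101111011011101111011"  (len 37)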